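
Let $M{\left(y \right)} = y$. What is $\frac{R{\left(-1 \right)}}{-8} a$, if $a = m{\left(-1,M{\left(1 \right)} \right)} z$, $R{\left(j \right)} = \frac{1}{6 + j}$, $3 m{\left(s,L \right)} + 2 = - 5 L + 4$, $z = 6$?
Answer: $\frac{3}{20} \approx 0.15$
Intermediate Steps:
$m{\left(s,L \right)} = \frac{2}{3} - \frac{5 L}{3}$ ($m{\left(s,L \right)} = - \frac{2}{3} + \frac{- 5 L + 4}{3} = - \frac{2}{3} + \frac{4 - 5 L}{3} = - \frac{2}{3} - \left(- \frac{4}{3} + \frac{5 L}{3}\right) = \frac{2}{3} - \frac{5 L}{3}$)
$a = -6$ ($a = \left(\frac{2}{3} - \frac{5}{3}\right) 6 = \left(-1\right) 6 = -6$)
$\frac{R{\left(-1 \right)}}{-8} a = \frac{1}{\left(6 - 1\right) \left(-8\right)} \left(-6\right) = \frac{1}{5} \left(- \frac{1}{8}\right) \left(-6\right) = \left(- \frac{1}{40}\right) \left(-6\right) = \frac{3}{20}$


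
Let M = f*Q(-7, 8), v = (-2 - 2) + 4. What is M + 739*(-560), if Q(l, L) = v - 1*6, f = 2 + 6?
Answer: -413888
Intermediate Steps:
v = 0 (v = -4 + 4 = 0)
f = 8
Q(l, L) = -6 (Q(l, L) = 0 - 1*6 = 0 - 6 = -6)
M = -48 (M = 8*(-6) = -48)
M + 739*(-560) = -48 + 739*(-560) = -48 - 413840 = -413888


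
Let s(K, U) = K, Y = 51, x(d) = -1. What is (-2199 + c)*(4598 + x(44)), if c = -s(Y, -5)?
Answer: -10343250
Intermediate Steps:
c = -51 (c = -1*51 = -51)
(-2199 + c)*(4598 + x(44)) = (-2199 - 51)*(4598 - 1) = -2250*4597 = -10343250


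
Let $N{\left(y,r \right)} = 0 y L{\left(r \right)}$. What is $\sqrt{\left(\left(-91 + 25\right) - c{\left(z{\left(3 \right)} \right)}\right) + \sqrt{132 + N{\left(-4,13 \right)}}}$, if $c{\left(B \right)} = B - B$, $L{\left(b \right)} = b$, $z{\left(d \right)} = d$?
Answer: $\sqrt{-66 + 2 \sqrt{33}} \approx 7.3831 i$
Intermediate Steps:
$c{\left(B \right)} = 0$
$N{\left(y,r \right)} = 0$ ($N{\left(y,r \right)} = 0 y r = 0 r = 0$)
$\sqrt{\left(\left(-91 + 25\right) - c{\left(z{\left(3 \right)} \right)}\right) + \sqrt{132 + N{\left(-4,13 \right)}}} = \sqrt{\left(\left(-91 + 25\right) - 0\right) + \sqrt{132 + 0}} = \sqrt{\left(-66 + 0\right) + \sqrt{132}} = \sqrt{-66 + 2 \sqrt{33}}$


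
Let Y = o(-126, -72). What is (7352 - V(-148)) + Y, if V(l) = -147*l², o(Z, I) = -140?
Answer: 3227100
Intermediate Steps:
Y = -140
(7352 - V(-148)) + Y = (7352 - (-147)*(-148)²) - 140 = (7352 - (-147)*21904) - 140 = (7352 - 1*(-3219888)) - 140 = (7352 + 3219888) - 140 = 3227240 - 140 = 3227100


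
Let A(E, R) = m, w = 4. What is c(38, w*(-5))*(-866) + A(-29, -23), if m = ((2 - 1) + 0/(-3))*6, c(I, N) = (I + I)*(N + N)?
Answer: 2632646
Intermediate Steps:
c(I, N) = 4*I*N (c(I, N) = (2*I)*(2*N) = 4*I*N)
m = 6 (m = (1 + 0*(-⅓))*6 = (1 + 0)*6 = 1*6 = 6)
A(E, R) = 6
c(38, w*(-5))*(-866) + A(-29, -23) = (4*38*(4*(-5)))*(-866) + 6 = (4*38*(-20))*(-866) + 6 = -3040*(-866) + 6 = 2632640 + 6 = 2632646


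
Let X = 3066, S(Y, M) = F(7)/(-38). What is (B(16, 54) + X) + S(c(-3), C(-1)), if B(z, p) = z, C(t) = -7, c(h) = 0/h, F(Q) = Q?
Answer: 117109/38 ≈ 3081.8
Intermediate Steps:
c(h) = 0
S(Y, M) = -7/38 (S(Y, M) = 7/(-38) = 7*(-1/38) = -7/38)
(B(16, 54) + X) + S(c(-3), C(-1)) = (16 + 3066) - 7/38 = 3082 - 7/38 = 117109/38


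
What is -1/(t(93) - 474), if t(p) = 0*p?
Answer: 1/474 ≈ 0.0021097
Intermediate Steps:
t(p) = 0
-1/(t(93) - 474) = -1/(0 - 474) = -1/(-474) = -1*(-1/474) = 1/474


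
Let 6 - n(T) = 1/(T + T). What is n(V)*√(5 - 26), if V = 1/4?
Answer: 4*I*√21 ≈ 18.33*I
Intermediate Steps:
V = ¼ ≈ 0.25000
n(T) = 6 - 1/(2*T) (n(T) = 6 - 1/(T + T) = 6 - 1/(2*T))
n(V)*√(5 - 26) = (6 - 1/(2*¼))*√(5 - 26) = (6 - ½*4)*√(-21) = (6 - 2)*(I*√21) = 4*(I*√21) = 4*I*√21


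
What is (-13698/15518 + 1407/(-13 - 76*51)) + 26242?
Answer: 791808263068/30174751 ≈ 26241.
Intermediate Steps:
(-13698/15518 + 1407/(-13 - 76*51)) + 26242 = (-13698*1/15518 + 1407/(-13 - 3876)) + 26242 = (-6849/7759 + 1407/(-3889)) + 26242 = (-6849/7759 + 1407*(-1/3889)) + 26242 = (-6849/7759 - 1407/3889) + 26242 = -37552674/30174751 + 26242 = 791808263068/30174751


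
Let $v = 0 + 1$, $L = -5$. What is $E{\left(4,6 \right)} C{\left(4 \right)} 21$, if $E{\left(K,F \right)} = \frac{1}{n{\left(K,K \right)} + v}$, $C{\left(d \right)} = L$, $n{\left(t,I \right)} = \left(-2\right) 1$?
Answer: $105$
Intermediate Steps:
$n{\left(t,I \right)} = -2$
$C{\left(d \right)} = -5$
$v = 1$
$E{\left(K,F \right)} = -1$ ($E{\left(K,F \right)} = \frac{1}{-2 + 1} = \frac{1}{-1} = -1$)
$E{\left(4,6 \right)} C{\left(4 \right)} 21 = \left(-1\right) \left(-5\right) 21 = 5 \cdot 21 = 105$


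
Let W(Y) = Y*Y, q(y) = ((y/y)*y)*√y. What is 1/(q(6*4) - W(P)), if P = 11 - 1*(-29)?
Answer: -25/39784 - 3*√6/159136 ≈ -0.00067457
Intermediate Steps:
q(y) = y^(3/2) (q(y) = (1*y)*√y = y*√y = y^(3/2))
P = 40 (P = 11 + 29 = 40)
W(Y) = Y²
1/(q(6*4) - W(P)) = 1/((6*4)^(3/2) - 1*40²) = 1/(24^(3/2) - 1*1600) = 1/(48*√6 - 1600) = 1/(-1600 + 48*√6)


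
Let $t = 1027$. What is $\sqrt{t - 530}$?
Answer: $\sqrt{497} \approx 22.293$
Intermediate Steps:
$\sqrt{t - 530} = \sqrt{1027 - 530} = \sqrt{497}$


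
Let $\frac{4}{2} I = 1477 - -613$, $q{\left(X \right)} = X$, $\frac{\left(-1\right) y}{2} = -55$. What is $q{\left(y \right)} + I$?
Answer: $1155$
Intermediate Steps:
$y = 110$ ($y = \left(-2\right) \left(-55\right) = 110$)
$I = 1045$ ($I = \frac{1477 - -613}{2} = \frac{1477 + 613}{2} = \frac{1}{2} \cdot 2090 = 1045$)
$q{\left(y \right)} + I = 110 + 1045 = 1155$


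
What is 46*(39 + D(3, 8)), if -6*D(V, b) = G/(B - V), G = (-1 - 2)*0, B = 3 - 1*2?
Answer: 1794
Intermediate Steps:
B = 1 (B = 3 - 2 = 1)
G = 0 (G = -3*0 = 0)
D(V, b) = 0 (D(V, b) = -0/(1 - V) = -⅙*0 = 0)
46*(39 + D(3, 8)) = 46*(39 + 0) = 46*39 = 1794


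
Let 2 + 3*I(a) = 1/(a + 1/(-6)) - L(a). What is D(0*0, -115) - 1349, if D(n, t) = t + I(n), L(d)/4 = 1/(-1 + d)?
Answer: -4396/3 ≈ -1465.3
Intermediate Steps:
L(d) = 4/(-1 + d)
I(a) = -⅔ - 4/(3*(-1 + a)) + 1/(3*(-⅙ + a)) (I(a) = -⅔ + (1/(a + 1/(-6)) - 4/(-1 + a))/3 = -⅔ + (1/(a - ⅙) - 4/(-1 + a))/3 = -⅔ + (1/(-⅙ + a) - 4/(-1 + a))/3 = -⅔ + (-4/(3*(-1 + a)) + 1/(3*(-⅙ + a))) = -⅔ - 4/(3*(-1 + a)) + 1/(3*(-⅙ + a)))
D(n, t) = t + 4*(-1 - n - 3*n²)/(3*(1 - 7*n + 6*n²))
D(0*0, -115) - 1349 = (-4 - 12*(0*0)² - 0*0 + 3*(-115) - 21*0*0*(-115) + 18*(-115)*(0*0)²)/(3*(1 - 0*0 + 6*(0*0)²)) - 1349 = (-4 - 12*0² - 4*0 - 345 - 21*0*(-115) + 18*(-115)*0²)/(3*(1 - 7*0 + 6*0²)) - 1349 = (-4 - 12*0 + 0 - 345 + 0 + 18*(-115)*0)/(3*(1 + 0 + 6*0)) - 1349 = (-4 + 0 + 0 - 345 + 0 + 0)/(3*(1 + 0 + 0)) - 1349 = (⅓)*(-349)/1 - 1349 = (⅓)*1*(-349) - 1349 = -349/3 - 1349 = -4396/3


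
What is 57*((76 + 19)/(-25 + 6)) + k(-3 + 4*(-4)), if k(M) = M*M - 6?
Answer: 70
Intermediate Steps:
k(M) = -6 + M² (k(M) = M² - 6 = -6 + M²)
57*((76 + 19)/(-25 + 6)) + k(-3 + 4*(-4)) = 57*((76 + 19)/(-25 + 6)) + (-6 + (-3 + 4*(-4))²) = 57*(95/(-19)) + (-6 + (-3 - 16)²) = 57*(95*(-1/19)) + (-6 + (-19)²) = 57*(-5) + (-6 + 361) = -285 + 355 = 70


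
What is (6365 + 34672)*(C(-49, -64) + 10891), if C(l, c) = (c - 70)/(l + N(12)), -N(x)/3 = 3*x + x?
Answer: 86263754589/193 ≈ 4.4696e+8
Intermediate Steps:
N(x) = -12*x (N(x) = -3*(3*x + x) = -12*x)
C(l, c) = (-70 + c)/(-144 + l) (C(l, c) = (c - 70)/(l - 12*12) = (-70 + c)/(l - 144) = (-70 + c)/(-144 + l))
(6365 + 34672)*(C(-49, -64) + 10891) = (6365 + 34672)*((-70 - 64)/(-144 - 49) + 10891) = 41037*(-134/(-193) + 10891) = 41037*(-1/193*(-134) + 10891) = 41037*(134/193 + 10891) = 41037*(2102097/193) = 86263754589/193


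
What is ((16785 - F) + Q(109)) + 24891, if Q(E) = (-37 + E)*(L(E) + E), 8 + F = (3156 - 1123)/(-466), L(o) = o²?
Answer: 421715257/466 ≈ 9.0497e+5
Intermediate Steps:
F = -5761/466 (F = -8 + (3156 - 1123)/(-466) = -8 + 2033*(-1/466) = -8 - 2033/466 = -5761/466 ≈ -12.363)
Q(E) = (-37 + E)*(E + E²) (Q(E) = (-37 + E)*(E² + E) = (-37 + E)*(E + E²))
((16785 - F) + Q(109)) + 24891 = ((16785 - 1*(-5761/466)) + 109*(-37 + 109² - 36*109)) + 24891 = ((16785 + 5761/466) + 109*(-37 + 11881 - 3924)) + 24891 = (7827571/466 + 109*7920) + 24891 = (7827571/466 + 863280) + 24891 = 410116051/466 + 24891 = 421715257/466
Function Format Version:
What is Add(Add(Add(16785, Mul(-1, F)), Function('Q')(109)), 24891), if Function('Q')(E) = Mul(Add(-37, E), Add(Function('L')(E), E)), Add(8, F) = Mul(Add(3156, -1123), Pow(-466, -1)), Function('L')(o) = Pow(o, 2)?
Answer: Rational(421715257, 466) ≈ 9.0497e+5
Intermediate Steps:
F = Rational(-5761, 466) (F = Add(-8, Mul(Add(3156, -1123), Pow(-466, -1))) = Add(-8, Mul(2033, Rational(-1, 466))) = Add(-8, Rational(-2033, 466)) = Rational(-5761, 466) ≈ -12.363)
Function('Q')(E) = Mul(Add(-37, E), Add(E, Pow(E, 2))) (Function('Q')(E) = Mul(Add(-37, E), Add(Pow(E, 2), E)) = Mul(Add(-37, E), Add(E, Pow(E, 2))))
Add(Add(Add(16785, Mul(-1, F)), Function('Q')(109)), 24891) = Add(Add(Add(16785, Mul(-1, Rational(-5761, 466))), Mul(109, Add(-37, Pow(109, 2), Mul(-36, 109)))), 24891) = Add(Add(Add(16785, Rational(5761, 466)), Mul(109, Add(-37, 11881, -3924))), 24891) = Add(Add(Rational(7827571, 466), Mul(109, 7920)), 24891) = Add(Add(Rational(7827571, 466), 863280), 24891) = Add(Rational(410116051, 466), 24891) = Rational(421715257, 466)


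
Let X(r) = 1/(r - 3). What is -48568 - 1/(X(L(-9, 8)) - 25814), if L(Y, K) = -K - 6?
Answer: -21313532535/438839 ≈ -48568.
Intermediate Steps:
L(Y, K) = -6 - K
X(r) = 1/(-3 + r)
-48568 - 1/(X(L(-9, 8)) - 25814) = -48568 - 1/(1/(-3 + (-6 - 1*8)) - 25814) = -48568 - 1/(1/(-3 + (-6 - 8)) - 25814) = -48568 - 1/(1/(-3 - 14) - 25814) = -48568 - 1/(1/(-17) - 25814) = -48568 - 1/(-1/17 - 25814) = -48568 - 1/(-438839/17) = -48568 - 1*(-17/438839) = -48568 + 17/438839 = -21313532535/438839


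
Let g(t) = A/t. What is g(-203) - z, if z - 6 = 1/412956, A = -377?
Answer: -11975731/2890692 ≈ -4.1429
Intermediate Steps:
g(t) = -377/t
z = 2477737/412956 (z = 6 + 1/412956 = 2477737/412956 ≈ 6.0000)
g(-203) - z = -377/(-203) - 1*2477737/412956 = -377*(-1/203) - 2477737/412956 = 13/7 - 2477737/412956 = -11975731/2890692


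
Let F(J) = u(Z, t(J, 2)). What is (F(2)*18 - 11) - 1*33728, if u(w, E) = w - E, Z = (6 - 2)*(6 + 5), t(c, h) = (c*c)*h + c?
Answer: -33127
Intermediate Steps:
t(c, h) = c + h*c**2 (t(c, h) = c**2*h + c = h*c**2 + c = c + h*c**2)
Z = 44 (Z = 4*11 = 44)
F(J) = 44 - J*(1 + 2*J) (F(J) = 44 - J*(1 + J*2) = 44 - J*(1 + 2*J))
(F(2)*18 - 11) - 1*33728 = ((44 - 1*2*(1 + 2*2))*18 - 11) - 1*33728 = ((44 - 1*2*(1 + 4))*18 - 11) - 33728 = ((44 - 1*2*5)*18 - 11) - 33728 = ((44 - 10)*18 - 11) - 33728 = (34*18 - 11) - 33728 = (612 - 11) - 33728 = 601 - 33728 = -33127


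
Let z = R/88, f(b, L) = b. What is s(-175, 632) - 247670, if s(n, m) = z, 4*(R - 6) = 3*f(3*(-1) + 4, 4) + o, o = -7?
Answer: -21794955/88 ≈ -2.4767e+5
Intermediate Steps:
R = 5 (R = 6 + (3*(3*(-1) + 4) - 7)/4 = 6 + (3*(-3 + 4) - 7)/4 = 6 + (3*1 - 7)/4 = 6 + (3 - 7)/4 = 6 + (¼)*(-4) = 6 - 1 = 5)
z = 5/88 ≈ 0.056818
s(n, m) = 5/88
s(-175, 632) - 247670 = 5/88 - 247670 = -21794955/88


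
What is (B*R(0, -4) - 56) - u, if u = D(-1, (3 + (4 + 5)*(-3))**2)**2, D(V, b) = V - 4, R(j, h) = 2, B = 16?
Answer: -49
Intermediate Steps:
D(V, b) = -4 + V
u = 25 (u = (-4 - 1)**2 = (-5)**2 = 25)
(B*R(0, -4) - 56) - u = (16*2 - 56) - 1*25 = (32 - 56) - 25 = -24 - 25 = -49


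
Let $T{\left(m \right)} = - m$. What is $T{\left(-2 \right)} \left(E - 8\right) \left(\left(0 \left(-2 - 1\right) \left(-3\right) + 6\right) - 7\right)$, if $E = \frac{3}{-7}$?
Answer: $\frac{118}{7} \approx 16.857$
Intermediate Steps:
$E = - \frac{3}{7}$ ($E = 3 \left(- \frac{1}{7}\right) = - \frac{3}{7} \approx -0.42857$)
$T{\left(-2 \right)} \left(E - 8\right) \left(\left(0 \left(-2 - 1\right) \left(-3\right) + 6\right) - 7\right) = \left(-1\right) \left(-2\right) \left(- \frac{3}{7} - 8\right) \left(\left(0 \left(-2 - 1\right) \left(-3\right) + 6\right) - 7\right) = 2 \left(- \frac{59}{7}\right) \left(\left(0 \left(-3\right) \left(-3\right) + 6\right) - 7\right) = - \frac{118 \left(\left(0 \left(-3\right) + 6\right) - 7\right)}{7} = - \frac{118 \left(\left(0 + 6\right) - 7\right)}{7} = - \frac{118 \left(6 - 7\right)}{7} = \left(- \frac{118}{7}\right) \left(-1\right) = \frac{118}{7}$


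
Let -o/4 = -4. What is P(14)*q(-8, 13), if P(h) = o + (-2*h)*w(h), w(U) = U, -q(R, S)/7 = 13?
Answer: 34216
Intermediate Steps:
o = 16 (o = -4*(-4) = 16)
q(R, S) = -91 (q(R, S) = -7*13 = -91)
P(h) = 16 - 2*h² (P(h) = 16 + (-2*h)*h = 16 - 2*h²)
P(14)*q(-8, 13) = (16 - 2*14²)*(-91) = (16 - 2*196)*(-91) = (16 - 392)*(-91) = -376*(-91) = 34216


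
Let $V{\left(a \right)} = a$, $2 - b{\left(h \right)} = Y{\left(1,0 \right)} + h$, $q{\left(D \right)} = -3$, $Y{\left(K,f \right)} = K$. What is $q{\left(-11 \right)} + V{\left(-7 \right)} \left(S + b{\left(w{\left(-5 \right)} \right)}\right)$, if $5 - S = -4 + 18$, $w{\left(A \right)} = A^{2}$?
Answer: $228$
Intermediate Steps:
$b{\left(h \right)} = 1 - h$ ($b{\left(h \right)} = 2 - \left(1 + h\right) = 1 - h$)
$S = -9$ ($S = 5 - \left(-4 + 18\right) = 5 - 14 = -9$)
$q{\left(-11 \right)} + V{\left(-7 \right)} \left(S + b{\left(w{\left(-5 \right)} \right)}\right) = -3 - 7 \left(-9 + \left(1 - \left(-5\right)^{2}\right)\right) = -3 - 7 \left(-9 + \left(1 - 25\right)\right) = -3 - 7 \left(-9 - 24\right) = -3 - -231 = -3 + 231 = 228$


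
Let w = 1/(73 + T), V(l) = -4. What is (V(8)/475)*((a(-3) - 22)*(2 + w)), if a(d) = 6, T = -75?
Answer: 96/475 ≈ 0.20211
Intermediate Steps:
w = -1/2 (w = 1/(73 - 75) = 1/(-2) = -1/2 ≈ -0.50000)
(V(8)/475)*((a(-3) - 22)*(2 + w)) = (-4/475)*((6 - 22)*(2 - 1/2)) = (-4*1/475)*(-16*3/2) = -4/475*(-24) = 96/475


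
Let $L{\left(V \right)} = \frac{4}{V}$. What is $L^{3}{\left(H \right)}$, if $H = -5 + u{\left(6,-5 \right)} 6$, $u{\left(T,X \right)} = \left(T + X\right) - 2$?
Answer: $- \frac{64}{1331} \approx -0.048084$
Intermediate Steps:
$u{\left(T,X \right)} = -2 + T + X$
$H = -11$ ($H = -5 + \left(-2 + 6 - 5\right) 6 = -5 - 6 = -11$)
$L^{3}{\left(H \right)} = \left(\frac{4}{-11}\right)^{3} = \left(4 \left(- \frac{1}{11}\right)\right)^{3} = \left(- \frac{4}{11}\right)^{3} = - \frac{64}{1331}$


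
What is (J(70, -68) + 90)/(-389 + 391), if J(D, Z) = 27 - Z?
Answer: 185/2 ≈ 92.500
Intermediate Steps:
(J(70, -68) + 90)/(-389 + 391) = ((27 - 1*(-68)) + 90)/(-389 + 391) = ((27 + 68) + 90)/2 = (95 + 90)*(1/2) = 185*(1/2) = 185/2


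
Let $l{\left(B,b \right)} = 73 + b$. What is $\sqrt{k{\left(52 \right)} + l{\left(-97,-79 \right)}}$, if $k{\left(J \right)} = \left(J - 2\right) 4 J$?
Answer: $\sqrt{10394} \approx 101.95$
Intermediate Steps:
$k{\left(J \right)} = J \left(-8 + 4 J\right)$ ($k{\left(J \right)} = \left(J - 2\right) 4 J = \left(-2 + J\right) 4 J = \left(-8 + 4 J\right) J = J \left(-8 + 4 J\right)$)
$\sqrt{k{\left(52 \right)} + l{\left(-97,-79 \right)}} = \sqrt{4 \cdot 52 \left(-2 + 52\right) + \left(73 - 79\right)} = \sqrt{4 \cdot 52 \cdot 50 - 6} = \sqrt{10400 - 6} = \sqrt{10394}$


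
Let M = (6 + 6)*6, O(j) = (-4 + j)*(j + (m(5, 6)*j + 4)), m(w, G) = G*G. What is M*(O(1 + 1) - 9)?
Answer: -11880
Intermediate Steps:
m(w, G) = G²
O(j) = (-4 + j)*(4 + 37*j) (O(j) = (-4 + j)*(j + (6²*j + 4)) = (-4 + j)*(j + (36*j + 4)) = (-4 + j)*(j + (4 + 36*j)) = (-4 + j)*(4 + 37*j))
M = 72 (M = 12*6 = 72)
M*(O(1 + 1) - 9) = 72*((-16 - 144*(1 + 1) + 37*(1 + 1)²) - 9) = 72*((-16 - 144*2 + 37*2²) - 9) = 72*((-16 - 288 + 37*4) - 9) = 72*((-16 - 288 + 148) - 9) = 72*(-156 - 9) = 72*(-165) = -11880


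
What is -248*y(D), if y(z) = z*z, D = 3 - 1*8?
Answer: -6200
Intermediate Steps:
D = -5 (D = 3 - 8 = -5)
y(z) = z²
-248*y(D) = -248*(-5)² = -248*25 = -6200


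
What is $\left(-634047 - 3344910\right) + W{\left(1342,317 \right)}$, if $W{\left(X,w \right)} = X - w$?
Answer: $-3977932$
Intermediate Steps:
$\left(-634047 - 3344910\right) + W{\left(1342,317 \right)} = \left(-634047 - 3344910\right) + \left(1342 - 317\right) = -3978957 + \left(1342 - 317\right) = -3978957 + 1025 = -3977932$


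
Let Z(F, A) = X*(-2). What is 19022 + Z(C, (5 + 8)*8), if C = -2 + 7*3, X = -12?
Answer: 19046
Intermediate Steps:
C = 19 (C = -2 + 21 = 19)
Z(F, A) = 24 (Z(F, A) = -12*(-2) = 24)
19022 + Z(C, (5 + 8)*8) = 19022 + 24 = 19046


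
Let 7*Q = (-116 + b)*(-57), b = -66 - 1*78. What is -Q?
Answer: -14820/7 ≈ -2117.1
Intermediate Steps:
b = -144 (b = -66 - 78 = -144)
Q = 14820/7 (Q = ((-116 - 144)*(-57))/7 = (-260*(-57))/7 = (⅐)*14820 = 14820/7 ≈ 2117.1)
-Q = -1*14820/7 = -14820/7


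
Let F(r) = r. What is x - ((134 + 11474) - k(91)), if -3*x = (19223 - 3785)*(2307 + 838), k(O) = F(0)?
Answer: -16195778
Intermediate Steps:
k(O) = 0
x = -16184170 (x = -(19223 - 3785)*(2307 + 838)/3 = -5146*3145 = -⅓*48552510 = -16184170)
x - ((134 + 11474) - k(91)) = -16184170 - ((134 + 11474) - 1*0) = -16184170 - (11608 + 0) = -16184170 - 1*11608 = -16184170 - 11608 = -16195778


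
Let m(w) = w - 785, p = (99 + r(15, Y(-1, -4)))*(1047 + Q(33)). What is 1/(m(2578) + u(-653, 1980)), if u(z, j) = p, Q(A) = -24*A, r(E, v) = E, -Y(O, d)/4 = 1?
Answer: 1/30863 ≈ 3.2401e-5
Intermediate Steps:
Y(O, d) = -4 (Y(O, d) = -4*1 = -4)
p = 29070 (p = (99 + 15)*(1047 - 24*33) = 114*(1047 - 792) = 114*255 = 29070)
m(w) = -785 + w
u(z, j) = 29070
1/(m(2578) + u(-653, 1980)) = 1/((-785 + 2578) + 29070) = 1/(1793 + 29070) = 1/30863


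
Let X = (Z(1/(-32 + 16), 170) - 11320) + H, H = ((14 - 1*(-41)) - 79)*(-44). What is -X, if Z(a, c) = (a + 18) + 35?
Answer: 163377/16 ≈ 10211.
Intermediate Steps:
Z(a, c) = 53 + a (Z(a, c) = (18 + a) + 35 = 53 + a)
H = 1056 (H = ((14 + 41) - 79)*(-44) = (55 - 79)*(-44) = -24*(-44) = 1056)
X = -163377/16 (X = ((53 + 1/(-32 + 16)) - 11320) + 1056 = ((53 + 1/(-16)) - 11320) + 1056 = ((53 - 1/16) - 11320) + 1056 = (847/16 - 11320) + 1056 = -180273/16 + 1056 = -163377/16 ≈ -10211.)
-X = -1*(-163377/16) = 163377/16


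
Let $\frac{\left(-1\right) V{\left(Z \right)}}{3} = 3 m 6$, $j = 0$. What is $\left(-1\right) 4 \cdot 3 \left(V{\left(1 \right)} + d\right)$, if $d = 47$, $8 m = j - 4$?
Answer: $-888$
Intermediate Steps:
$m = - \frac{1}{2}$ ($m = \frac{0 - 4}{8} = \frac{1}{8} \left(-4\right) = - \frac{1}{2} \approx -0.5$)
$V{\left(Z \right)} = 27$ ($V{\left(Z \right)} = - 3 \cdot 3 \left(- \frac{1}{2}\right) 6 = - 3 \left(\left(- \frac{3}{2}\right) 6\right) = \left(-3\right) \left(-9\right) = 27$)
$\left(-1\right) 4 \cdot 3 \left(V{\left(1 \right)} + d\right) = \left(-1\right) 4 \cdot 3 \left(27 + 47\right) = \left(-4\right) 3 \cdot 74 = \left(-12\right) 74 = -888$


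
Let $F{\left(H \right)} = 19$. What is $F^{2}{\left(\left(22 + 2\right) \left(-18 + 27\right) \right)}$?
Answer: $361$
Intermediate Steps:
$F^{2}{\left(\left(22 + 2\right) \left(-18 + 27\right) \right)} = 19^{2} = 361$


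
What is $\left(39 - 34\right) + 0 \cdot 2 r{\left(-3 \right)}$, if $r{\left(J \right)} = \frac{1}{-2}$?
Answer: $5$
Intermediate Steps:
$r{\left(J \right)} = - \frac{1}{2}$
$\left(39 - 34\right) + 0 \cdot 2 r{\left(-3 \right)} = \left(39 - 34\right) + 0 \cdot 2 \left(- \frac{1}{2}\right) = 5 + 0 \left(- \frac{1}{2}\right) = 5 + 0 = 5$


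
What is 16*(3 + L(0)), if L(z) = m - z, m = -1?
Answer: 32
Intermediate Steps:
L(z) = -1 - z
16*(3 + L(0)) = 16*(3 + (-1 - 1*0)) = 16*(3 + (-1 + 0)) = 16*(3 - 1) = 16*2 = 32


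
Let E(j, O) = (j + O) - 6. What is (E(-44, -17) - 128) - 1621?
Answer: -1816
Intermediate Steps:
E(j, O) = -6 + O + j (E(j, O) = (O + j) - 6 = -6 + O + j)
(E(-44, -17) - 128) - 1621 = ((-6 - 17 - 44) - 128) - 1621 = (-67 - 128) - 1621 = -195 - 1621 = -1816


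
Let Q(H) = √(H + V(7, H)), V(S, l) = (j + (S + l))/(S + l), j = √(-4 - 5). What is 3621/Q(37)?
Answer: 7242*√11/√(1672 + 3*I) ≈ 587.4 - 0.52698*I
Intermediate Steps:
j = 3*I (j = √(-9) = 3*I ≈ 3.0*I)
V(S, l) = (S + l + 3*I)/(S + l) (V(S, l) = (3*I + (S + l))/(S + l) = (S + l + 3*I)/(S + l))
Q(H) = √(H + (7 + H + 3*I)/(7 + H))
3621/Q(37) = 3621/(√((7 + 37 + 3*I + 37*(7 + 37))/(7 + 37))) = 3621/(√((7 + 37 + 3*I + 37*44)/44)) = 3621/(√((7 + 37 + 3*I + 1628)/44)) = 3621/(√((1672 + 3*I)/44)) = 3621/(√(38 + 3*I/44)) = 3621/√(38 + 3*I/44)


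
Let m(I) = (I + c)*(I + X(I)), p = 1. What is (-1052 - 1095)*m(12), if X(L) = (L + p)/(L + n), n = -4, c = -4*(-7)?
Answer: -1170115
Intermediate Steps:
c = 28
X(L) = (1 + L)/(-4 + L) (X(L) = (L + 1)/(L - 4) = (1 + L)/(-4 + L))
m(I) = (28 + I)*(I + (1 + I)/(-4 + I)) (m(I) = (I + 28)*(I + (1 + I)/(-4 + I)) = (28 + I)*(I + (1 + I)/(-4 + I)))
(-1052 - 1095)*m(12) = (-1052 - 1095)*((28 + 12**3 - 83*12 + 25*12**2)/(-4 + 12)) = -2147*(28 + 1728 - 996 + 25*144)/8 = -2147*(28 + 1728 - 996 + 3600)/8 = -2147*4360/8 = -2147*545 = -1170115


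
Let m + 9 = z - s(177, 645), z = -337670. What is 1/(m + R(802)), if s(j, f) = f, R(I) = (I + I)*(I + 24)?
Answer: 1/986580 ≈ 1.0136e-6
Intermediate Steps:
R(I) = 2*I*(24 + I) (R(I) = (2*I)*(24 + I) = 2*I*(24 + I))
m = -338324 (m = -9 + (-337670 - 1*645) = -9 + (-337670 - 645) = -9 - 338315 = -338324)
1/(m + R(802)) = 1/(-338324 + 2*802*(24 + 802)) = 1/(-338324 + 2*802*826) = 1/(-338324 + 1324904) = 1/986580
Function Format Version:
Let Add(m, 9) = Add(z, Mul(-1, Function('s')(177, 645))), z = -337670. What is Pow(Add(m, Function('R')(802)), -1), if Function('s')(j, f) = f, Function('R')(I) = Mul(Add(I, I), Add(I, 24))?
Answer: Rational(1, 986580) ≈ 1.0136e-6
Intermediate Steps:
Function('R')(I) = Mul(2, I, Add(24, I)) (Function('R')(I) = Mul(Mul(2, I), Add(24, I)) = Mul(2, I, Add(24, I)))
m = -338324 (m = Add(-9, Add(-337670, Mul(-1, 645))) = Add(-9, Add(-337670, -645)) = Add(-9, -338315) = -338324)
Pow(Add(m, Function('R')(802)), -1) = Pow(Add(-338324, Mul(2, 802, Add(24, 802))), -1) = Pow(Add(-338324, Mul(2, 802, 826)), -1) = Pow(Add(-338324, 1324904), -1) = Pow(986580, -1) = Rational(1, 986580)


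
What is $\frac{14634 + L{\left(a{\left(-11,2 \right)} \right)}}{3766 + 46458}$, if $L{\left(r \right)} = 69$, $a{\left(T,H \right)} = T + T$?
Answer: $\frac{14703}{50224} \approx 0.29275$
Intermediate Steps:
$a{\left(T,H \right)} = 2 T$
$\frac{14634 + L{\left(a{\left(-11,2 \right)} \right)}}{3766 + 46458} = \frac{14634 + 69}{3766 + 46458} = \frac{14703}{50224}$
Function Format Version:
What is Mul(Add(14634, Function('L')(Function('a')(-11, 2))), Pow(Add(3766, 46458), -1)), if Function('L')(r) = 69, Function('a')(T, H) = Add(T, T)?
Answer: Rational(14703, 50224) ≈ 0.29275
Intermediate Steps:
Function('a')(T, H) = Mul(2, T)
Mul(Add(14634, Function('L')(Function('a')(-11, 2))), Pow(Add(3766, 46458), -1)) = Mul(Add(14634, 69), Pow(Add(3766, 46458), -1)) = Mul(14703, Pow(50224, -1)) = Mul(14703, Rational(1, 50224)) = Rational(14703, 50224)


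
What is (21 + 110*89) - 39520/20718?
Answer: 101612389/10359 ≈ 9809.1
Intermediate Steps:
(21 + 110*89) - 39520/20718 = (21 + 9790) - 39520/20718 = 9811 - 1*19760/10359 = 9811 - 19760/10359 = 101612389/10359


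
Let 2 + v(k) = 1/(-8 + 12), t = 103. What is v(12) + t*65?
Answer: 26773/4 ≈ 6693.3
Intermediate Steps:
v(k) = -7/4 (v(k) = -2 + 1/(-8 + 12) = -2 + 1/4 = -2 + ¼ = -7/4)
v(12) + t*65 = -7/4 + 103*65 = -7/4 + 6695 = 26773/4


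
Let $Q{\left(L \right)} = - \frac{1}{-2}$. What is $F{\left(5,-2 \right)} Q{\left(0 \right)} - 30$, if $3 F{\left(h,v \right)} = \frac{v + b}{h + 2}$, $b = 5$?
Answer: $- \frac{419}{14} \approx -29.929$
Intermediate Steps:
$F{\left(h,v \right)} = \frac{5 + v}{3 \left(2 + h\right)}$ ($F{\left(h,v \right)} = \frac{\left(v + 5\right) \frac{1}{h + 2}}{3} = \frac{\left(5 + v\right) \frac{1}{2 + h}}{3} = \frac{\frac{1}{2 + h} \left(5 + v\right)}{3} = \frac{5 + v}{3 \left(2 + h\right)}$)
$Q{\left(L \right)} = \frac{1}{2}$ ($Q{\left(L \right)} = \left(-1\right) \left(- \frac{1}{2}\right) = \frac{1}{2}$)
$F{\left(5,-2 \right)} Q{\left(0 \right)} - 30 = \frac{5 - 2}{3 \left(2 + 5\right)} \frac{1}{2} - 30 = \frac{1}{3} \cdot \frac{1}{7} \cdot 3 \cdot \frac{1}{2} - 30 = \frac{1}{7} \cdot \frac{1}{2} - 30 = \frac{1}{14} - 30 = - \frac{419}{14}$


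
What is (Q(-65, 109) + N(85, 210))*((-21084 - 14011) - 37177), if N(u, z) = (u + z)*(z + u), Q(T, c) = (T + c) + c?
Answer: -6300528416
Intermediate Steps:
Q(T, c) = T + 2*c
N(u, z) = (u + z)² (N(u, z) = (u + z)*(u + z) = (u + z)²)
(Q(-65, 109) + N(85, 210))*((-21084 - 14011) - 37177) = ((-65 + 2*109) + (85 + 210)²)*((-21084 - 14011) - 37177) = ((-65 + 218) + 295²)*(-35095 - 37177) = (153 + 87025)*(-72272) = 87178*(-72272) = -6300528416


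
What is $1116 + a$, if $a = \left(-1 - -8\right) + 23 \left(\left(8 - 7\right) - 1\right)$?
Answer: $1123$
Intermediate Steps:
$a = 7$ ($a = \left(-1 + 8\right) + 23 \left(1 - 1\right) = 7 + 23 \cdot 0 = 7 + 0 = 7$)
$1116 + a = 1116 + 7 = 1123$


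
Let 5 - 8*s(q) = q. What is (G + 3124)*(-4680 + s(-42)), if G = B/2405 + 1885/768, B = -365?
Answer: -43184473197709/2955264 ≈ -1.4613e+7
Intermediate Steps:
G = 850621/369408 (G = -365/2405 + 1885/768 = -365*1/2405 + 1885*(1/768) = -73/481 + 1885/768 = 850621/369408 ≈ 2.3027)
s(q) = 5/8 - q/8
(G + 3124)*(-4680 + s(-42)) = (850621/369408 + 3124)*(-4680 + (5/8 - ⅛*(-42))) = 1154881213*(-4680 + (5/8 + 21/4))/369408 = 1154881213*(-4680 + 47/8)/369408 = (1154881213/369408)*(-37393/8) = -43184473197709/2955264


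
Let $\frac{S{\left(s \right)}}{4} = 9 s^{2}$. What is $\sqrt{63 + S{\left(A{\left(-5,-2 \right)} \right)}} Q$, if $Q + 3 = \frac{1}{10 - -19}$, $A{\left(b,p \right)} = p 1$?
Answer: $- \frac{258 \sqrt{23}}{29} \approx -42.666$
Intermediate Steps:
$A{\left(b,p \right)} = p$
$S{\left(s \right)} = 36 s^{2}$ ($S{\left(s \right)} = 4 \cdot 9 s^{2} = 36 s^{2}$)
$Q = - \frac{86}{29}$ ($Q = -3 + \frac{1}{10 - -19} = -3 + \frac{1}{10 + 19} = -3 + \frac{1}{29} = - \frac{86}{29} \approx -2.9655$)
$\sqrt{63 + S{\left(A{\left(-5,-2 \right)} \right)}} Q = \sqrt{63 + 36 \left(-2\right)^{2}} \left(- \frac{86}{29}\right) = \sqrt{63 + 36 \cdot 4} \left(- \frac{86}{29}\right) = \sqrt{63 + 144} \left(- \frac{86}{29}\right) = \sqrt{207} \left(- \frac{86}{29}\right) = 3 \sqrt{23} \left(- \frac{86}{29}\right) = - \frac{258 \sqrt{23}}{29}$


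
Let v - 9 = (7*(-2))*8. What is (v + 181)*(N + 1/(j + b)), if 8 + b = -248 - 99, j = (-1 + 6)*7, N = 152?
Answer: 1896921/160 ≈ 11856.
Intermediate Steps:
v = -103 (v = 9 + (7*(-2))*8 = 9 - 14*8 = 9 - 112 = -103)
j = 35 (j = 5*7 = 35)
b = -355 (b = -8 + (-248 - 99) = -8 - 347 = -355)
(v + 181)*(N + 1/(j + b)) = (-103 + 181)*(152 + 1/(35 - 355)) = 78*(152 + 1/(-320)) = 78*(152 - 1/320) = 78*(48639/320) = 1896921/160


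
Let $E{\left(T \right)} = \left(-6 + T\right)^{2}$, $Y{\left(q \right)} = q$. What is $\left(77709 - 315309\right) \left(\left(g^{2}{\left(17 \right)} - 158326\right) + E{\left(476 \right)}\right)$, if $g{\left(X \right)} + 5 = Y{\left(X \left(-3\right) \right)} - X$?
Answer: $-16133752800$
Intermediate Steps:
$g{\left(X \right)} = -5 - 4 X$ ($g{\left(X \right)} = -5 + \left(X \left(-3\right) - X\right) = -5 - 4 X$)
$\left(77709 - 315309\right) \left(\left(g^{2}{\left(17 \right)} - 158326\right) + E{\left(476 \right)}\right) = \left(77709 - 315309\right) \left(\left(\left(-5 - 68\right)^{2} - 158326\right) + \left(-6 + 476\right)^{2}\right) = - 237600 \left(\left(\left(-5 - 68\right)^{2} - 158326\right) + 470^{2}\right) = - 237600 \left(\left(\left(-73\right)^{2} - 158326\right) + 220900\right) = - 237600 \left(\left(5329 - 158326\right) + 220900\right) = - 237600 \left(-152997 + 220900\right) = \left(-237600\right) 67903 = -16133752800$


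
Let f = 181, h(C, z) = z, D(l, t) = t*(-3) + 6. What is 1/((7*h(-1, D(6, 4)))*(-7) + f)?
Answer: 1/475 ≈ 0.0021053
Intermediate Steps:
D(l, t) = 6 - 3*t (D(l, t) = -3*t + 6 = 6 - 3*t)
1/((7*h(-1, D(6, 4)))*(-7) + f) = 1/((7*(6 - 3*4))*(-7) + 181) = 1/((7*(6 - 12))*(-7) + 181) = 1/((7*(-6))*(-7) + 181) = 1/(-42*(-7) + 181) = 1/(294 + 181) = 1/475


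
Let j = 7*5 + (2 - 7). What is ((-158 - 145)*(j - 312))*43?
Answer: 3674178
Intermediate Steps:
j = 30 (j = 35 - 5 = 30)
((-158 - 145)*(j - 312))*43 = ((-158 - 145)*(30 - 312))*43 = -303*(-282)*43 = 85446*43 = 3674178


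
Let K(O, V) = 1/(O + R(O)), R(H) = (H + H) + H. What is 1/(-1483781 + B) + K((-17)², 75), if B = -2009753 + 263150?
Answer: 807307/933580976 ≈ 0.00086474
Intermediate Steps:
B = -1746603
R(H) = 3*H (R(H) = 2*H + H = 3*H)
K(O, V) = 1/(4*O) (K(O, V) = 1/(O + 3*O) = 1/(4*O))
1/(-1483781 + B) + K((-17)², 75) = 1/(-1483781 - 1746603) + 1/(4*((-17)²)) = 1/(-3230384) + (¼)/289 = -1/3230384 + (¼)*(1/289) = -1/3230384 + 1/1156 = 807307/933580976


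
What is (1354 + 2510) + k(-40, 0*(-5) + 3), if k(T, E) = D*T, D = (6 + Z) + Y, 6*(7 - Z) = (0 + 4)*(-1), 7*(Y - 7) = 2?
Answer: 63544/21 ≈ 3025.9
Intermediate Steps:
Y = 51/7 (Y = 7 + (⅐)*2 = 7 + 2/7 = 51/7 ≈ 7.2857)
Z = 23/3 (Z = 7 - (0 + 4)*(-1)/6 = 7 - 2*(-1)/3 = 7 - ⅙*(-4) = 7 + ⅔ = 23/3 ≈ 7.6667)
D = 440/21 (D = (6 + 23/3) + 51/7 = 41/3 + 51/7 = 440/21 ≈ 20.952)
k(T, E) = 440*T/21
(1354 + 2510) + k(-40, 0*(-5) + 3) = (1354 + 2510) + (440/21)*(-40) = 3864 - 17600/21 = 63544/21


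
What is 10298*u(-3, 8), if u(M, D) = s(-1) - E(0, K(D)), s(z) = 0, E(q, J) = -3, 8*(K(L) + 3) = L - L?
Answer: 30894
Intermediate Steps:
K(L) = -3 (K(L) = -3 + (L - L)/8 = -3 + (⅛)*0 = -3 + 0 = -3)
u(M, D) = 3 (u(M, D) = 0 - 1*(-3) = 0 + 3 = 3)
10298*u(-3, 8) = 10298*3 = 30894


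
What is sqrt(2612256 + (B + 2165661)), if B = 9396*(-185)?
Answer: sqrt(3039657) ≈ 1743.5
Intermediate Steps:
B = -1738260
sqrt(2612256 + (B + 2165661)) = sqrt(2612256 + (-1738260 + 2165661)) = sqrt(2612256 + 427401) = sqrt(3039657)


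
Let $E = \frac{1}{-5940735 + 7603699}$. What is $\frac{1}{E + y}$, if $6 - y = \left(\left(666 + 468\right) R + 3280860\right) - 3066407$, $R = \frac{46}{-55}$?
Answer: $- \frac{91463020}{19527223395789} \approx -4.6839 \cdot 10^{-6}$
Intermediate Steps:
$E = \frac{1}{1662964} \approx 6.0134 \cdot 10^{-7}$
$R = - \frac{46}{55}$ ($R = 46 \left(- \frac{1}{55}\right) = - \frac{46}{55} \approx -0.83636$)
$y = - \frac{11742421}{55}$ ($y = 6 - \left(\left(\left(666 + 468\right) \left(- \frac{46}{55}\right) + 3280860\right) - 3066407\right) = 6 - \left(\left(1134 \left(- \frac{46}{55}\right) + 3280860\right) - 3066407\right) = 6 - \left(\left(- \frac{52164}{55} + 3280860\right) - 3066407\right) = 6 - \left(\frac{180395136}{55} - 3066407\right) = 6 - \frac{11742751}{55} = - \frac{11742421}{55} \approx -2.135 \cdot 10^{5}$)
$\frac{1}{E + y} = \frac{1}{\frac{1}{1662964} - \frac{11742421}{55}} = \frac{1}{- \frac{19527223395789}{91463020}} = - \frac{91463020}{19527223395789}$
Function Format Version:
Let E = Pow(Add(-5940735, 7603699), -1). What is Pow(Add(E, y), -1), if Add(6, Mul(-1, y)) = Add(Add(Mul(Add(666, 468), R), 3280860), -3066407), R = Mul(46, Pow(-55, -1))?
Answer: Rational(-91463020, 19527223395789) ≈ -4.6839e-6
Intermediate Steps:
E = Rational(1, 1662964) (E = Pow(1662964, -1) = Rational(1, 1662964) ≈ 6.0134e-7)
R = Rational(-46, 55) (R = Mul(46, Rational(-1, 55)) = Rational(-46, 55) ≈ -0.83636)
y = Rational(-11742421, 55) (y = Add(6, Mul(-1, Add(Add(Mul(Add(666, 468), Rational(-46, 55)), 3280860), -3066407))) = Add(6, Mul(-1, Add(Add(Mul(1134, Rational(-46, 55)), 3280860), -3066407))) = Add(6, Mul(-1, Add(Add(Rational(-52164, 55), 3280860), -3066407))) = Add(6, Mul(-1, Add(Rational(180395136, 55), -3066407))) = Add(6, Mul(-1, Rational(11742751, 55))) = Add(6, Rational(-11742751, 55)) = Rational(-11742421, 55) ≈ -2.1350e+5)
Pow(Add(E, y), -1) = Pow(Add(Rational(1, 1662964), Rational(-11742421, 55)), -1) = Pow(Rational(-19527223395789, 91463020), -1) = Rational(-91463020, 19527223395789)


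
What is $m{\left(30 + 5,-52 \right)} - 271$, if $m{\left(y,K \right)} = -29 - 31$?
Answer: $-331$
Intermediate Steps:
$m{\left(y,K \right)} = -60$
$m{\left(30 + 5,-52 \right)} - 271 = -60 - 271 = -331$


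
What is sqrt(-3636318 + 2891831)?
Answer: I*sqrt(744487) ≈ 862.84*I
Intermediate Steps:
sqrt(-3636318 + 2891831) = sqrt(-744487) = I*sqrt(744487)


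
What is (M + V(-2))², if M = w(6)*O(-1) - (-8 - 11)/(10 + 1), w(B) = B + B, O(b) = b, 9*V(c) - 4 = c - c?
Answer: 946729/9801 ≈ 96.595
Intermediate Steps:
V(c) = 4/9 (V(c) = 4/9 + (c - c)/9 = 4/9 + (⅑)*0 = 4/9 + 0 = 4/9)
w(B) = 2*B
M = -113/11 (M = (2*6)*(-1) - (-8 - 11)/(10 + 1) = 12*(-1) - (-19)/11 = -12 - (-19)/11 = -12 - 1*(-19/11) = -12 + 19/11 = -113/11 ≈ -10.273)
(M + V(-2))² = (-113/11 + 4/9)² = (-973/99)² = 946729/9801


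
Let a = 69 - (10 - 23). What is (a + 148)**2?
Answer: 52900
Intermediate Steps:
a = 82 (a = 69 - 1*(-13) = 69 + 13 = 82)
(a + 148)**2 = (82 + 148)**2 = 230**2 = 52900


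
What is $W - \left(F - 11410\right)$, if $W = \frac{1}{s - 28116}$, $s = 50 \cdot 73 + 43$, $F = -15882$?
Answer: $\frac{666552515}{24423} \approx 27292.0$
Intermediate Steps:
$s = 3693$ ($s = 3650 + 43 = 3693$)
$W = - \frac{1}{24423}$ ($W = \frac{1}{3693 - 28116} = \frac{1}{-24423} = - \frac{1}{24423} \approx -4.0945 \cdot 10^{-5}$)
$W - \left(F - 11410\right) = - \frac{1}{24423} - \left(-15882 - 11410\right) = - \frac{1}{24423} - -27292 = - \frac{1}{24423} + 27292 = \frac{666552515}{24423}$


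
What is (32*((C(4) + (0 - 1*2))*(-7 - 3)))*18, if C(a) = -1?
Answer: 17280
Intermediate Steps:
(32*((C(4) + (0 - 1*2))*(-7 - 3)))*18 = (32*((-1 + (0 - 1*2))*(-7 - 3)))*18 = (32*((-1 + (0 - 2))*(-10)))*18 = (32*((-1 - 2)*(-10)))*18 = (32*(-3*(-10)))*18 = (32*30)*18 = 960*18 = 17280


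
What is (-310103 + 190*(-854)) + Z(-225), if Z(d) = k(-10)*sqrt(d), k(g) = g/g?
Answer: -472363 + 15*I ≈ -4.7236e+5 + 15.0*I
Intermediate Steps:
k(g) = 1
Z(d) = sqrt(d) (Z(d) = 1*sqrt(d) = sqrt(d))
(-310103 + 190*(-854)) + Z(-225) = (-310103 + 190*(-854)) + sqrt(-225) = (-310103 - 162260) + 15*I = -472363 + 15*I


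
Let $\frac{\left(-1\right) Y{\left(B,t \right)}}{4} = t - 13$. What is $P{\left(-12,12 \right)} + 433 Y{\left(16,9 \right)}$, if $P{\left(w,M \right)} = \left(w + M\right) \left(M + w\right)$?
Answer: $6928$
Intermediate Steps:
$P{\left(w,M \right)} = \left(M + w\right)^{2}$ ($P{\left(w,M \right)} = \left(M + w\right) \left(M + w\right) = \left(M + w\right)^{2}$)
$Y{\left(B,t \right)} = 52 - 4 t$ ($Y{\left(B,t \right)} = - 4 \left(t - 13\right) = - 4 \left(-13 + t\right) = 52 - 4 t$)
$P{\left(-12,12 \right)} + 433 Y{\left(16,9 \right)} = \left(12 - 12\right)^{2} + 433 \left(52 - 36\right) = 0^{2} + 433 \left(52 - 36\right) = 0 + 433 \cdot 16 = 0 + 6928 = 6928$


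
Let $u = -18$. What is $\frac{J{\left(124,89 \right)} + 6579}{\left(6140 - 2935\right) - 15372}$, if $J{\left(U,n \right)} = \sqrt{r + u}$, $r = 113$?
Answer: $- \frac{6579}{12167} - \frac{\sqrt{95}}{12167} \approx -0.54153$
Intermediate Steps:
$J{\left(U,n \right)} = \sqrt{95}$ ($J{\left(U,n \right)} = \sqrt{113 - 18} = \sqrt{95}$)
$\frac{J{\left(124,89 \right)} + 6579}{\left(6140 - 2935\right) - 15372} = \frac{\sqrt{95} + 6579}{\left(6140 - 2935\right) - 15372} = \frac{6579 + \sqrt{95}}{3205 - 15372} = \frac{6579 + \sqrt{95}}{-12167} = \left(6579 + \sqrt{95}\right) \left(- \frac{1}{12167}\right) = - \frac{6579}{12167} - \frac{\sqrt{95}}{12167}$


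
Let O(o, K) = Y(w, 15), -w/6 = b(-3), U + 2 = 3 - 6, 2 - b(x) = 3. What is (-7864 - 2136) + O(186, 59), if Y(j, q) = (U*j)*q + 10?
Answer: -10440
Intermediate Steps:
b(x) = -1 (b(x) = 2 - 1*3 = 2 - 3 = -1)
U = -5 (U = -2 + (3 - 6) = -2 - 3 = -5)
w = 6 (w = -6*(-1) = 6)
Y(j, q) = 10 - 5*j*q (Y(j, q) = (-5*j)*q + 10 = -5*j*q + 10 = 10 - 5*j*q)
O(o, K) = -440 (O(o, K) = 10 - 5*6*15 = 10 - 450 = -440)
(-7864 - 2136) + O(186, 59) = (-7864 - 2136) - 440 = -10000 - 440 = -10440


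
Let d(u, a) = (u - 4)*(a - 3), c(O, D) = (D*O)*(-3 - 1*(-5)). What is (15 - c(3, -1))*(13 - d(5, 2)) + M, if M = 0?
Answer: 294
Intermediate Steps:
c(O, D) = 2*D*O (c(O, D) = (D*O)*(-3 + 5) = (D*O)*2 = 2*D*O)
d(u, a) = (-4 + u)*(-3 + a)
(15 - c(3, -1))*(13 - d(5, 2)) + M = (15 - 2*(-1)*3)*(13 - (12 - 4*2 - 3*5 + 2*5)) + 0 = (15 - 1*(-6))*(13 - (12 - 8 - 15 + 10)) + 0 = (15 + 6)*(13 - 1*(-1)) + 0 = 21*(13 + 1) + 0 = 21*14 + 0 = 294 + 0 = 294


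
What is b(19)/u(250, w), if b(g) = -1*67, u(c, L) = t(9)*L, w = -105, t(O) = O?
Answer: 67/945 ≈ 0.070899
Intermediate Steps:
u(c, L) = 9*L
b(g) = -67
b(19)/u(250, w) = -67/(9*(-105)) = -67/(-945) = -67*(-1/945) = 67/945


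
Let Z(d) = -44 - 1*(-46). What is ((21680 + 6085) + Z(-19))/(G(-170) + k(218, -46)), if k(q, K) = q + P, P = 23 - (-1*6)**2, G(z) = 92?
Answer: 27767/297 ≈ 93.492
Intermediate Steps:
Z(d) = 2 (Z(d) = -44 + 46 = 2)
P = -13 (P = 23 - 1*(-6)**2 = 23 - 1*36 = 23 - 36 = -13)
k(q, K) = -13 + q (k(q, K) = q - 13 = -13 + q)
((21680 + 6085) + Z(-19))/(G(-170) + k(218, -46)) = ((21680 + 6085) + 2)/(92 + (-13 + 218)) = (27765 + 2)/(92 + 205) = 27767/297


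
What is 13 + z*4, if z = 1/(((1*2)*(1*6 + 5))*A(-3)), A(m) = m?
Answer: 427/33 ≈ 12.939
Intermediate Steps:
z = -1/66 (z = 1/(((1*2)*(1*6 + 5))*(-3)) = 1/((2*(6 + 5))*(-3)) = 1/((2*11)*(-3)) = 1/(22*(-3)) = 1/(-66) = -1/66 ≈ -0.015152)
13 + z*4 = 13 - 1/66*4 = 13 - 2/33 = 427/33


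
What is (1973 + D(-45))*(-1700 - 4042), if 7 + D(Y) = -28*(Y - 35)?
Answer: -24150852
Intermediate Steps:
D(Y) = 973 - 28*Y (D(Y) = -7 - 28*(Y - 35) = -7 - 28*(-35 + Y) = -7 + (980 - 28*Y) = 973 - 28*Y)
(1973 + D(-45))*(-1700 - 4042) = (1973 + (973 - 28*(-45)))*(-1700 - 4042) = (1973 + (973 + 1260))*(-5742) = (1973 + 2233)*(-5742) = 4206*(-5742) = -24150852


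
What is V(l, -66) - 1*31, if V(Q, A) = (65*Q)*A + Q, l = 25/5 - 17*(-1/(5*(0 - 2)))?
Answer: -141847/10 ≈ -14185.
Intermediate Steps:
l = 33/10 (l = 25*(1/5) - 17/((-5*(-2))) = 5 - 17/10 = 33/10 ≈ 3.3000)
V(Q, A) = Q + 65*A*Q (V(Q, A) = 65*A*Q + Q = Q + 65*A*Q)
V(l, -66) - 1*31 = 33*(1 + 65*(-66))/10 - 1*31 = 33*(1 - 4290)/10 - 31 = (33/10)*(-4289) - 31 = -141537/10 - 31 = -141847/10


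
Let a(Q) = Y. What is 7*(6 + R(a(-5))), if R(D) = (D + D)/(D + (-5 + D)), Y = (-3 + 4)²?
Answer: 112/3 ≈ 37.333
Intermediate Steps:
Y = 1 (Y = 1² = 1)
a(Q) = 1
R(D) = 2*D/(-5 + 2*D) (R(D) = (2*D)/(-5 + 2*D) = 2*D/(-5 + 2*D))
7*(6 + R(a(-5))) = 7*(6 + 2*1/(-5 + 2*1)) = 7*(6 + 2*1/(-5 + 2)) = 7*(6 + 2*1/(-3)) = 7*(6 + 2*1*(-⅓)) = 7*(6 - ⅔) = 7*(16/3) = 112/3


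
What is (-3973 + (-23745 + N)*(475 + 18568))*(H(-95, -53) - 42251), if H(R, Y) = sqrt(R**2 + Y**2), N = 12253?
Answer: 9246467796379 - 218846129*sqrt(11834) ≈ 9.2227e+12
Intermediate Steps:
(-3973 + (-23745 + N)*(475 + 18568))*(H(-95, -53) - 42251) = (-3973 + (-23745 + 12253)*(475 + 18568))*(sqrt((-95)**2 + (-53)**2) - 42251) = (-3973 - 11492*19043)*(sqrt(9025 + 2809) - 42251) = (-3973 - 218842156)*(sqrt(11834) - 42251) = -218846129*(-42251 + sqrt(11834)) = 9246467796379 - 218846129*sqrt(11834)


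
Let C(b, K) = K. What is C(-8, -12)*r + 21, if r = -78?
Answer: 957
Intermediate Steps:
C(-8, -12)*r + 21 = -12*(-78) + 21 = 936 + 21 = 957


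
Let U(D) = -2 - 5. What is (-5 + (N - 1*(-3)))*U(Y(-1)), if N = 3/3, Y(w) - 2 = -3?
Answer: 7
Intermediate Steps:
Y(w) = -1 (Y(w) = 2 - 3 = -1)
N = 1 (N = 3*(1/3) = 1)
U(D) = -7
(-5 + (N - 1*(-3)))*U(Y(-1)) = (-5 + (1 - 1*(-3)))*(-7) = (-5 + (1 + 3))*(-7) = (-5 + 4)*(-7) = -1*(-7) = 7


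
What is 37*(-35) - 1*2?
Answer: -1297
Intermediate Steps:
37*(-35) - 1*2 = -1295 - 2 = -1297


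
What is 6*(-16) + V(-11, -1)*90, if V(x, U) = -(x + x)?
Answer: 1884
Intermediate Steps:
V(x, U) = -2*x
6*(-16) + V(-11, -1)*90 = 6*(-16) - 2*(-11)*90 = -96 + 22*90 = -96 + 1980 = 1884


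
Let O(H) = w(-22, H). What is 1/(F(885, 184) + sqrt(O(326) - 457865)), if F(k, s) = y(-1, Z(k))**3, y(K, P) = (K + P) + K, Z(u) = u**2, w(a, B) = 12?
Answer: 480458960365510567/230840812595507253913258614589119342 - I*sqrt(457853)/230840812595507253913258614589119342 ≈ 2.0813e-18 - 2.9312e-33*I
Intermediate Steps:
O(H) = 12
y(K, P) = P + 2*K
F(k, s) = (-2 + k**2)**3 (F(k, s) = (k**2 + 2*(-1))**3 = (k**2 - 2)**3 = (-2 + k**2)**3)
1/(F(885, 184) + sqrt(O(326) - 457865)) = 1/((-2 + 885**2)**3 + sqrt(12 - 457865)) = 1/((-2 + 783225)**3 + sqrt(-457853)) = 1/(783223**3 + I*sqrt(457853)) = 1/(480458960365510567 + I*sqrt(457853))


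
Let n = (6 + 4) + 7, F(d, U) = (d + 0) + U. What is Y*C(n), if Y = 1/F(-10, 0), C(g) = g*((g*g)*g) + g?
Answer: -41769/5 ≈ -8353.8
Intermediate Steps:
F(d, U) = U + d (F(d, U) = d + U = U + d)
n = 17 (n = 10 + 7 = 17)
C(g) = g + g⁴ (C(g) = g*(g²*g) + g = g*g³ + g = g⁴ + g = g + g⁴)
Y = -⅒ (Y = 1/(0 - 10) = 1/(-10) = -⅒ ≈ -0.10000)
Y*C(n) = -(17 + 17⁴)/10 = -(17 + 83521)/10 = -⅒*83538 = -41769/5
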